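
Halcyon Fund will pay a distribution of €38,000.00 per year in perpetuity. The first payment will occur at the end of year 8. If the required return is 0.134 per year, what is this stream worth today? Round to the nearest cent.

Value at end of year 7: C / r = €38,000.00 / 0.134 = €283,582.0896
Discount to today: PV = €283,582.0896 / (1 + 0.134)^7 = €283,582.0896 / 2.411523 = €117,594.61

€117594.61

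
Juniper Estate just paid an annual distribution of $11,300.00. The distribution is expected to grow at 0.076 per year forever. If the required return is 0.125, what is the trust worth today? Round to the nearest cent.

D₁ = D₀ × (1 + g) = $11,300.00 × 1.076 = $12,158.8000
Growing perpetuity: P = D₁ / (r − g) = $12,158.8000 / (0.125 − 0.076) = $248,138.78

$248138.78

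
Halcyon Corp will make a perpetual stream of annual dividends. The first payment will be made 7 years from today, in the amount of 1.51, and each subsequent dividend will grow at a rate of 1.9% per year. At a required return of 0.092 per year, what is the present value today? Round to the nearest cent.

12.20

Value at end of year 6: C₁ / (r − g) = 1.51 / (0.092 − 0.019) = 20.6849
Discount to today: PV = 20.6849 / (1 + 0.092)^6 = 20.6849 / 1.695649 = 12.20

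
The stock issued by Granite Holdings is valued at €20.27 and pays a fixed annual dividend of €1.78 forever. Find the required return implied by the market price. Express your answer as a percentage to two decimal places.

P = C/r ⇒ r = C/P = €1.78/€20.27 = 0.087815

8.78%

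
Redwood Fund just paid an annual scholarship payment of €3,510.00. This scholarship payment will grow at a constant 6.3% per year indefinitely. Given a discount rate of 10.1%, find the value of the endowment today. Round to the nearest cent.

D₁ = D₀ × (1 + g) = €3,510.00 × 1.063 = €3,731.1300
Growing perpetuity: P = D₁ / (r − g) = €3,731.1300 / (0.101 − 0.063) = €98,187.63

€98187.63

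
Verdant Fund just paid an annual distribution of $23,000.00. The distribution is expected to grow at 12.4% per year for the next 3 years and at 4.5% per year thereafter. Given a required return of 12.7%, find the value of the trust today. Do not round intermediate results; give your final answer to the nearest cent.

$359408.57

D_1 = 25852.00000
D_2 = 29057.64800
D_3 = 32660.79635
Terminal value at year 3: TV = D_3×(1+g_2)/(r−g_2) = 34130.53219/0.082 = 416226.00229
P_0 = D_1/(1+r)^1 + D_2/(1+r)^2 + D_3/(1+r)^3 + TV/(1+r)^3
    = 22938.77551 + 22877.71400 + 22816.81502 + 290775.26463 = 359408.56916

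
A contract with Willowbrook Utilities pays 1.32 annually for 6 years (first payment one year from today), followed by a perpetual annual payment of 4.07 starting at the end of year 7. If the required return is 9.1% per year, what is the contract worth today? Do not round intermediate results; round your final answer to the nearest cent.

PV of 6-year annuity: 1.32 × [1 − (1+0.091)^−6] / 0.091 = 5.90380
Perpetuity value at year 6: 4.07 / 0.091 = 44.72527
PV of perpetuity: 44.72527 / (1+0.091)^6 = 26.52189
Total PV = 5.90380 + 26.52189 = 32.42569

32.43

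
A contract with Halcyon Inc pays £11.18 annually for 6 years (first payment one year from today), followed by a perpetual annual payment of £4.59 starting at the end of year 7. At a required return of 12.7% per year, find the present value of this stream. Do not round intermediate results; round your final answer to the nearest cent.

£62.71

PV of 6-year annuity: £11.18 × [1 − (1+0.127)^−6] / 0.127 = 45.06850
Perpetuity value at year 6: £4.59 / 0.127 = 36.14173
PV of perpetuity: 36.14173 / (1+0.127)^6 = 17.63866
Total PV = 45.06850 + 17.63866 = 62.70715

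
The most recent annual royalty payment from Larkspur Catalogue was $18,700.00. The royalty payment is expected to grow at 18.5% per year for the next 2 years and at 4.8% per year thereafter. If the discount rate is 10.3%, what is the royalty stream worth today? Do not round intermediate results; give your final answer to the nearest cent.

D_1 = 22159.50000
D_2 = 26259.00750
Terminal value at year 2: TV = D_2×(1+g_2)/(r−g_2) = 27519.43986/0.055 = 500353.45200
P_0 = D_1/(1+r)^1 + D_2/(1+r)^2 + TV/(1+r)^2
    = 20090.20852 + 21583.76890 + 411268.90562 = 452942.88305

$452942.88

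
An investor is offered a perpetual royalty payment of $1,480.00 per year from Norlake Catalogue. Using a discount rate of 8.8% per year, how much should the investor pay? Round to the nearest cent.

Level perpetuity: PV = C / r = $1,480.00 / 0.088 = $16,818.18

$16818.18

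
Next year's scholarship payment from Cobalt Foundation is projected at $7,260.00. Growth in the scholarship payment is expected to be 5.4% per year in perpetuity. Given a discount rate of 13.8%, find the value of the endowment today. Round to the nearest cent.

Growing perpetuity: P = D₁ / (r − g) = $7,260.0000 / (0.138 − 0.054) = $86,428.57

$86428.57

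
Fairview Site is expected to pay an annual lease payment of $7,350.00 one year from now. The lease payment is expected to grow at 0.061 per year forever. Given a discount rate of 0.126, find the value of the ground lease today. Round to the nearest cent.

Growing perpetuity: P = D₁ / (r − g) = $7,350.0000 / (0.126 − 0.061) = $113,076.92

$113076.92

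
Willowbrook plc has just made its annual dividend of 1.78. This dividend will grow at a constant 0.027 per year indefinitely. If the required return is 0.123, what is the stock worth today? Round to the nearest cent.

D₁ = D₀ × (1 + g) = 1.78 × 1.027 = 1.8281
Growing perpetuity: P = D₁ / (r − g) = 1.8281 / (0.123 − 0.027) = 19.04

19.04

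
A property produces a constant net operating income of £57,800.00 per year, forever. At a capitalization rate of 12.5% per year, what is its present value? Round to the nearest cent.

£462400.00

Level perpetuity: PV = C / r = £57,800.00 / 0.125 = £462,400.00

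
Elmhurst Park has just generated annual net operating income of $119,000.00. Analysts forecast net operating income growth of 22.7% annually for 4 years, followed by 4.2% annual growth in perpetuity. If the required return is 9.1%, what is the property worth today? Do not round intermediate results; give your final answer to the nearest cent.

D_1 = 146013.00000
D_2 = 179157.95100
D_3 = 219826.80588
D_4 = 269727.49081
Terminal value at year 4: TV = D_4×(1+g_2)/(r−g_2) = 281056.04543/0.049 = 5735837.66174
P_0 = D_1/(1+r)^1 + D_2/(1+r)^2 + D_3/(1+r)^3 + D_4/(1+r)^4 + TV/(1+r)^4
    = 133834.09716 + 150517.35767 + 169280.29134 + 190382.14251 + 4048534.54073 = 4692548.42941

$4692548.43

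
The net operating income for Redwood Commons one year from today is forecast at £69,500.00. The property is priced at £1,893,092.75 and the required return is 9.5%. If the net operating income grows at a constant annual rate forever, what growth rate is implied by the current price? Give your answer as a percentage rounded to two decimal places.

5.83%

P = D₁/(r−g) ⇒ g = r − D₁/P = 0.095 − £69,500.00/£1,893,092.75 = 0.058288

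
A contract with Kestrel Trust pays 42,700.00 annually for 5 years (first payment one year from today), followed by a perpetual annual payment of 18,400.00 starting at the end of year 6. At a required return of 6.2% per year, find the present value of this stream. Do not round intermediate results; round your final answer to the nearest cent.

PV of 5-year annuity: 42,700.00 × [1 − (1+0.062)^−5] / 0.062 = 178893.51236
Perpetuity value at year 5: 18,400.00 / 0.062 = 296774.19355
PV of perpetuity: 296774.19355 / (1+0.062)^5 = 219686.59103
Total PV = 178893.51236 + 219686.59103 = 398580.10339

398580.10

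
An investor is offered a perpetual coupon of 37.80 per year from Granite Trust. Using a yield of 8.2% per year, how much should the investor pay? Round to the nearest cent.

Level perpetuity: PV = C / r = 37.80 / 0.082 = 460.98

460.98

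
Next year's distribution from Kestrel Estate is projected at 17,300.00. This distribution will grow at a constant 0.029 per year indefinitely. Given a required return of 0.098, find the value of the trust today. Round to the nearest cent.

Growing perpetuity: P = D₁ / (r − g) = 17,300.0000 / (0.098 − 0.029) = 250,724.64

250724.64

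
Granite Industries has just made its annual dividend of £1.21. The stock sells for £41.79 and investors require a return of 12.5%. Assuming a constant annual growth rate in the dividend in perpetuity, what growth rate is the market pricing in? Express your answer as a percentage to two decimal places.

9.33%

P = D₀(1+g)/(r−g) ⇒ P(r−g) = D₀(1+g) ⇒ g(P+D₀) = P·r − D₀
g = (P·r − D₀)/(P + D₀) = (£41.79×0.125 − £1.21) / (£41.79 + £1.21) = 0.093343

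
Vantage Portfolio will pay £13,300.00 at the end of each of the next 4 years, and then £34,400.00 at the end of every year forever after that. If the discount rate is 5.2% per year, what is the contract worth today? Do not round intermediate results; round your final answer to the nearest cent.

£587065.20

PV of 4-year annuity: £13,300.00 × [1 − (1+0.052)^−4] / 0.052 = 46942.86135
Perpetuity value at year 4: £34,400.00 / 0.052 = 661538.46154
PV of perpetuity: 661538.46154 / (1+0.052)^4 = 540122.33895
Total PV = 46942.86135 + 540122.33895 = 587065.20030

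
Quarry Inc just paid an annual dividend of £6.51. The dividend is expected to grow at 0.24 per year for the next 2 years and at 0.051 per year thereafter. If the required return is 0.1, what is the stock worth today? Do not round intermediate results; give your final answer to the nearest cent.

D_1 = 8.07240
D_2 = 10.00978
Terminal value at year 2: TV = D_2×(1+g_2)/(r−g_2) = 10.52027/0.049 = 214.69948
P_0 = D_1/(1+r)^1 + D_2/(1+r)^2 + TV/(1+r)^2
    = 7.33855 + 8.27254 + 177.43759 = 193.04868

£193.05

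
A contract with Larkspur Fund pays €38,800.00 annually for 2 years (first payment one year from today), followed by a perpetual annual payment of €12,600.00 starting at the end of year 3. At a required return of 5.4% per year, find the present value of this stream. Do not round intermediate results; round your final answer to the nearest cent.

€281775.16

PV of 2-year annuity: €38,800.00 × [1 − (1+0.054)^−2] / 0.054 = 71738.27724
Perpetuity value at year 2: €12,600.00 / 0.054 = 233333.33333
PV of perpetuity: 233333.33333 / (1+0.054)^2 = 210036.88248
Total PV = 71738.27724 + 210036.88248 = 281775.15972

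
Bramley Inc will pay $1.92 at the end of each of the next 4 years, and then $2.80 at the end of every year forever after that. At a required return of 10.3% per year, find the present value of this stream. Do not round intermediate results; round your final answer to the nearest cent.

PV of 4-year annuity: $1.92 × [1 − (1+0.103)^−4] / 0.103 = 6.04683
Perpetuity value at year 4: $2.80 / 0.103 = 27.18447
PV of perpetuity: 27.18447 / (1+0.103)^4 = 18.36618
Total PV = 6.04683 + 18.36618 = 24.41300

$24.41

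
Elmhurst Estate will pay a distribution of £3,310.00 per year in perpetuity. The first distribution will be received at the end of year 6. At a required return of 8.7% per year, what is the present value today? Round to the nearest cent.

Value at end of year 5: C / r = £3,310.00 / 0.087 = £38,045.9770
Discount to today: PV = £38,045.9770 / (1 + 0.087)^5 = £38,045.9770 / 1.517566 = £25,070.39

£25070.39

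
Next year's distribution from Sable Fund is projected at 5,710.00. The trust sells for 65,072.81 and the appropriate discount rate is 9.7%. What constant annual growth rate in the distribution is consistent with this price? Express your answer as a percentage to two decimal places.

0.93%

P = D₁/(r−g) ⇒ g = r − D₁/P = 0.097 − 5,710.00/65,072.81 = 0.009252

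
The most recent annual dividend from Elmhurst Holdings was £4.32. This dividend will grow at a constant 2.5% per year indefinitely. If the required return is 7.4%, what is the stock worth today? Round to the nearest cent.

£90.37

D₁ = D₀ × (1 + g) = £4.32 × 1.025 = £4.4280
Growing perpetuity: P = D₁ / (r − g) = £4.4280 / (0.074 − 0.025) = £90.37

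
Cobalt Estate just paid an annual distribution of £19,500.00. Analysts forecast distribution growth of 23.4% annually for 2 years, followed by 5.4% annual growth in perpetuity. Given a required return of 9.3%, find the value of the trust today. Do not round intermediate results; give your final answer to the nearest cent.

D_1 = 24063.00000
D_2 = 29693.74200
Terminal value at year 2: TV = D_2×(1+g_2)/(r−g_2) = 31297.20407/0.039 = 802492.41200
P_0 = D_1/(1+r)^1 + D_2/(1+r)^2 + TV/(1+r)^2
    = 22015.55352 + 24855.62035 + 671739.07315 = 718610.24703

£718610.25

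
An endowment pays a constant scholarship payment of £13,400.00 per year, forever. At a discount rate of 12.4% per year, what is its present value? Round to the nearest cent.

£108064.52

Level perpetuity: PV = C / r = £13,400.00 / 0.124 = £108,064.52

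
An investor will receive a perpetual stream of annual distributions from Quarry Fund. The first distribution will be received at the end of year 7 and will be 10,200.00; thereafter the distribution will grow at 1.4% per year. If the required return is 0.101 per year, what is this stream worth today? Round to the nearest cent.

Value at end of year 6: C₁ / (r − g) = 10,200.00 / (0.101 − 0.014) = 117,241.3793
Discount to today: PV = 117,241.3793 / (1 + 0.101)^6 = 117,241.3793 / 1.781246 = 65,819.87

65819.87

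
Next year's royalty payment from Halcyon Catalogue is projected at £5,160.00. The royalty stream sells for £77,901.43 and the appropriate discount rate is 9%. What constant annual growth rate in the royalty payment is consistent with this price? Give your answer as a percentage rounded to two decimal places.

P = D₁/(r−g) ⇒ g = r − D₁/P = 0.09 − £5,160.00/£77,901.43 = 0.023762

2.38%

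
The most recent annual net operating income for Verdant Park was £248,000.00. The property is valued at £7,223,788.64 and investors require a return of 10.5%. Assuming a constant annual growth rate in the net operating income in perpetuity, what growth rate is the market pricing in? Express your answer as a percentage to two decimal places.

P = D₀(1+g)/(r−g) ⇒ P(r−g) = D₀(1+g) ⇒ g(P+D₀) = P·r − D₀
g = (P·r − D₀)/(P + D₀) = (£7,223,788.64×0.105 − £248,000.00) / (£7,223,788.64 + £248,000.00) = 0.068323

6.83%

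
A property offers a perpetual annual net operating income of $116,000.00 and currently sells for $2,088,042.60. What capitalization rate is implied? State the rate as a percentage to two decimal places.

5.56%

P = C/r ⇒ r = C/P = $116,000.00/$2,088,042.60 = 0.055554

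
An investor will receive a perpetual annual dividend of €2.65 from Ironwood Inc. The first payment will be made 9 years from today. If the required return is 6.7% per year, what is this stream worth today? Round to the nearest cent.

Value at end of year 8: C / r = €2.65 / 0.067 = €39.5522
Discount to today: PV = €39.5522 / (1 + 0.067)^8 = €39.5522 / 1.680023 = €23.54

€23.54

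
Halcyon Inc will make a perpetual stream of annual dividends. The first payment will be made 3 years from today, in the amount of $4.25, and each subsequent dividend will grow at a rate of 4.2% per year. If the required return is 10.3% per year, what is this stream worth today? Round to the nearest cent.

$57.27

Value at end of year 2: C₁ / (r − g) = $4.25 / (0.103 − 0.042) = $69.6721
Discount to today: PV = $69.6721 / (1 + 0.103)^2 = $69.6721 / 1.216609 = $57.27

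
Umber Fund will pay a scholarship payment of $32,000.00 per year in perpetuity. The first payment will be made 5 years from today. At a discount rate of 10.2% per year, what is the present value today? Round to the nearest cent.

$212727.40

Value at end of year 4: C / r = $32,000.00 / 0.102 = $313,725.4902
Discount to today: PV = $313,725.4902 / (1 + 0.102)^4 = $313,725.4902 / 1.474777 = $212,727.40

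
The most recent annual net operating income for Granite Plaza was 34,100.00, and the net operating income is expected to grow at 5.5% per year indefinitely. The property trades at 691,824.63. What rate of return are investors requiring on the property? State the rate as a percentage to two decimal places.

D₁ = 34,100.00 × 1.055 = 35,975.5000
P = D₁/(r − g) ⇒ r = D₁/P + g = 35,975.5000/691,824.63 + 0.055 = 0.052001 + 0.055 = 0.107001

10.70%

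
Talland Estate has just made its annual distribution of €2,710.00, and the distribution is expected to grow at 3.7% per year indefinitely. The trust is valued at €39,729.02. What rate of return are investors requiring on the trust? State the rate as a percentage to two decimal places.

D₁ = €2,710.00 × 1.037 = €2,810.2700
P = D₁/(r − g) ⇒ r = D₁/P + g = €2,810.2700/€39,729.02 + 0.037 = 0.070736 + 0.037 = 0.107736

10.77%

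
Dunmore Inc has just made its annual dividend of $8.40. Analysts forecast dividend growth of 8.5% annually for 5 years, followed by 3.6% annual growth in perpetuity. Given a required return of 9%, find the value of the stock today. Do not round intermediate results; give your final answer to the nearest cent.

D_1 = 9.11400
D_2 = 9.88869
D_3 = 10.72923
D_4 = 11.64121
D_5 = 12.63072
Terminal value at year 5: TV = D_5×(1+g_2)/(r−g_2) = 13.08542/0.054 = 242.32263
P_0 = D_1/(1+r)^1 + D_2/(1+r)^2 + D_3/(1+r)^3 + D_4/(1+r)^4 + D_5/(1+r)^5 + TV/(1+r)^5
    = 8.36147 + 8.32311 + 8.28493 + 8.24693 + 8.20910 + 157.49308 = 198.91862

$198.92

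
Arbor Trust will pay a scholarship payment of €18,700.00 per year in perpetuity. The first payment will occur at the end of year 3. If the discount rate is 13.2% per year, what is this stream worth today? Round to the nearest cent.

Value at end of year 2: C / r = €18,700.00 / 0.132 = €141,666.6667
Discount to today: PV = €141,666.6667 / (1 + 0.132)^2 = €141,666.6667 / 1.281424 = €110,554.09

€110554.09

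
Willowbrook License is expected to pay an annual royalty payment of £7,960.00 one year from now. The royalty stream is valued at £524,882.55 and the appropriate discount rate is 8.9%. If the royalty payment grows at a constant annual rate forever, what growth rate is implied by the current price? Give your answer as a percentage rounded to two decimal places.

7.38%

P = D₁/(r−g) ⇒ g = r − D₁/P = 0.089 − £7,960.00/£524,882.55 = 0.073835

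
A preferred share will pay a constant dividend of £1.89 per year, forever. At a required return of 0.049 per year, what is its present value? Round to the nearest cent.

Level perpetuity: PV = C / r = £1.89 / 0.049 = £38.57

£38.57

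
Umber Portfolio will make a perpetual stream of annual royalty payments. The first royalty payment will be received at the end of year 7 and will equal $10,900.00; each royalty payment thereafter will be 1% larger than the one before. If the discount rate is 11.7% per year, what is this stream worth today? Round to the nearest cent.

$52447.37

Value at end of year 6: C₁ / (r − g) = $10,900.00 / (0.117 − 0.01) = $101,869.1589
Discount to today: PV = $101,869.1589 / (1 + 0.117)^6 = $101,869.1589 / 1.942312 = $52,447.37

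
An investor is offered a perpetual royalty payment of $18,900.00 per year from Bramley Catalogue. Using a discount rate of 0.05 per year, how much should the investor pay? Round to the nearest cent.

Level perpetuity: PV = C / r = $18,900.00 / 0.05 = $378,000.00

$378000.00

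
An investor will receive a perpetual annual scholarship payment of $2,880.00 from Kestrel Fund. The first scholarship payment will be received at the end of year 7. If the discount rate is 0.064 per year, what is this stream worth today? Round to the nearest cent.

$31014.35

Value at end of year 6: C / r = $2,880.00 / 0.064 = $45,000.0000
Discount to today: PV = $45,000.0000 / (1 + 0.064)^6 = $45,000.0000 / 1.450941 = $31,014.35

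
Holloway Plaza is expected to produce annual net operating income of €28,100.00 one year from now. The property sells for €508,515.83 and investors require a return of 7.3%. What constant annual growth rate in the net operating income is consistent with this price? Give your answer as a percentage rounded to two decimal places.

1.77%

P = D₁/(r−g) ⇒ g = r − D₁/P = 0.073 − €28,100.00/€508,515.83 = 0.017741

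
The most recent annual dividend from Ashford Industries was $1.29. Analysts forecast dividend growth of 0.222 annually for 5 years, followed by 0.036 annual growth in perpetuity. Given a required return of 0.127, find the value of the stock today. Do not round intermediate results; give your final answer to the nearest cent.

D_1 = 1.57638
D_2 = 1.92634
D_3 = 2.35398
D_4 = 2.87657
D_5 = 3.51517
Terminal value at year 5: TV = D_5×(1+g_2)/(r−g_2) = 3.64171/0.091 = 40.01880
P_0 = D_1/(1+r)^1 + D_2/(1+r)^2 + D_3/(1+r)^3 + D_4/(1+r)^4 + D_5/(1+r)^5 + TV/(1+r)^5
    = 1.39874 + 1.51665 + 1.64449 + 1.78311 + 1.93342 + 22.01124 = 30.28765

$30.29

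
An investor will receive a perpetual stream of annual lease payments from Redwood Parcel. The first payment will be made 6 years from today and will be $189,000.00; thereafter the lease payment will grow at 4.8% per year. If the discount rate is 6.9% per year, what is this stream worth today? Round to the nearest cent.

Value at end of year 5: C₁ / (r − g) = $189,000.00 / (0.069 − 0.048) = $9,000,000.0000
Discount to today: PV = $9,000,000.0000 / (1 + 0.069)^5 = $9,000,000.0000 / 1.396010 = $6,446,945.27

$6446945.27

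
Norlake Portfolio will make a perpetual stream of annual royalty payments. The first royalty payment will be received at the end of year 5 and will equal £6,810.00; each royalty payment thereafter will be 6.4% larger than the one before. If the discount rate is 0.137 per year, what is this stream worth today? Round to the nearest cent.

£55819.04

Value at end of year 4: C₁ / (r − g) = £6,810.00 / (0.137 − 0.064) = £93,287.6712
Discount to today: PV = £93,287.6712 / (1 + 0.137)^4 = £93,287.6712 / 1.671252 = £55,819.04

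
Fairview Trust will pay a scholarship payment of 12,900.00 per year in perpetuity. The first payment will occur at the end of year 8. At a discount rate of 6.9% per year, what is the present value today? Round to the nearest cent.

117191.65

Value at end of year 7: C / r = 12,900.00 / 0.069 = 186,956.5217
Discount to today: PV = 186,956.5217 / (1 + 0.069)^7 = 186,956.5217 / 1.595306 = 117,191.65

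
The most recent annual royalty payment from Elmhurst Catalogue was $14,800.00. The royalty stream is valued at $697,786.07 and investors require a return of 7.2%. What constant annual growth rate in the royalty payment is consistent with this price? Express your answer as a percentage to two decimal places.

P = D₀(1+g)/(r−g) ⇒ P(r−g) = D₀(1+g) ⇒ g(P+D₀) = P·r − D₀
g = (P·r − D₀)/(P + D₀) = ($697,786.07×0.072 − $14,800.00) / ($697,786.07 + $14,800.00) = 0.049735

4.97%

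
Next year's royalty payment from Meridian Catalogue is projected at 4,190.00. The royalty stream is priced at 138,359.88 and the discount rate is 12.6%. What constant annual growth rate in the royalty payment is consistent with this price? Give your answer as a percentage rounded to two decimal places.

P = D₁/(r−g) ⇒ g = r − D₁/P = 0.126 − 4,190.00/138,359.88 = 0.095717

9.57%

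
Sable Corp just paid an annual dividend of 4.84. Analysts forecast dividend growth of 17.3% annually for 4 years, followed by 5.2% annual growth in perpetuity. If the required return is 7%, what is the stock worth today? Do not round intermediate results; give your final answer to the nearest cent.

433.04

D_1 = 5.67732
D_2 = 6.65950
D_3 = 7.81159
D_4 = 9.16299
Terminal value at year 4: TV = D_4×(1+g_2)/(r−g_2) = 9.63947/0.018 = 535.52610
P_0 = D_1/(1+r)^1 + D_2/(1+r)^2 + D_3/(1+r)^3 + D_4/(1+r)^4 + TV/(1+r)^4
    = 5.30591 + 5.81666 + 6.37658 + 6.99040 + 408.55030 = 433.03986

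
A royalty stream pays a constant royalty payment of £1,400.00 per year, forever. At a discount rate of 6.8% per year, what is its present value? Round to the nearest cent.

Level perpetuity: PV = C / r = £1,400.00 / 0.068 = £20,588.24

£20588.24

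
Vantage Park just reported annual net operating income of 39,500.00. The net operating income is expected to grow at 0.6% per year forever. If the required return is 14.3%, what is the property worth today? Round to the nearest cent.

D₁ = D₀ × (1 + g) = 39,500.00 × 1.006 = 39,737.0000
Growing perpetuity: P = D₁ / (r − g) = 39,737.0000 / (0.143 − 0.006) = 290,051.09

290051.09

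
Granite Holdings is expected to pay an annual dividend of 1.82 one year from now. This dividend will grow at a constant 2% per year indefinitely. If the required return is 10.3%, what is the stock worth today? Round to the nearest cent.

21.93

Growing perpetuity: P = D₁ / (r − g) = 1.8200 / (0.103 − 0.02) = 21.93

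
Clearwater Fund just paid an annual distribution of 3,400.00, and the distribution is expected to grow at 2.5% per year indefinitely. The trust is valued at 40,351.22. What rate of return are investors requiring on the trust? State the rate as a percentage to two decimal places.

D₁ = 3,400.00 × 1.025 = 3,485.0000
P = D₁/(r − g) ⇒ r = D₁/P + g = 3,485.0000/40,351.22 + 0.025 = 0.086367 + 0.025 = 0.111367

11.14%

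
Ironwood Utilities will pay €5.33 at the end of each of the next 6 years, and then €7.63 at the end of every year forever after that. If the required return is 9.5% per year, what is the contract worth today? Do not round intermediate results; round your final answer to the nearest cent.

PV of 6-year annuity: €5.33 × [1 − (1+0.095)^−6] / 0.095 = 23.55767
Perpetuity value at year 6: €7.63 / 0.095 = 80.31579
PV of perpetuity: 80.31579 / (1+0.095)^6 = 46.59252
Total PV = 23.55767 + 46.59252 = 70.15019

€70.15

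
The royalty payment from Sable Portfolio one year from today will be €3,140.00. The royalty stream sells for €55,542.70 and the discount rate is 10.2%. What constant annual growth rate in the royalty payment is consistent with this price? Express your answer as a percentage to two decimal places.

4.55%

P = D₁/(r−g) ⇒ g = r − D₁/P = 0.102 − €3,140.00/€55,542.70 = 0.045467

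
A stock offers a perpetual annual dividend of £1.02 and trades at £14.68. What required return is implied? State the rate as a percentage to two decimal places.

P = C/r ⇒ r = C/P = £1.02/£14.68 = 0.069482

6.95%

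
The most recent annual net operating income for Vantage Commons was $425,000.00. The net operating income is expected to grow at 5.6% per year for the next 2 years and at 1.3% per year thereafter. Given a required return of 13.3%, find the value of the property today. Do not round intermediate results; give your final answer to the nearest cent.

$3881941.75

D_1 = 448800.00000
D_2 = 473932.80000
Terminal value at year 2: TV = D_2×(1+g_2)/(r−g_2) = 480093.92640/0.12 = 4000782.72000
P_0 = D_1/(1+r)^1 + D_2/(1+r)^2 + TV/(1+r)^2
    = 396116.50485 + 369195.96569 + 3116629.27703 = 3881941.74757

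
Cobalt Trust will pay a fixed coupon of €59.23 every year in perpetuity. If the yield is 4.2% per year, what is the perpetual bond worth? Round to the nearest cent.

Level perpetuity: PV = C / r = €59.23 / 0.042 = €1,410.24

€1410.24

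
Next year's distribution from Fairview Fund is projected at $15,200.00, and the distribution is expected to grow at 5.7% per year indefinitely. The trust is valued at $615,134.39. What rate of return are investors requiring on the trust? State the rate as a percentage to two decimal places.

P = D₁/(r − g) ⇒ r = D₁/P + g = $15,200.0000/$615,134.39 + 0.057 = 0.024710 + 0.057 = 0.081710

8.17%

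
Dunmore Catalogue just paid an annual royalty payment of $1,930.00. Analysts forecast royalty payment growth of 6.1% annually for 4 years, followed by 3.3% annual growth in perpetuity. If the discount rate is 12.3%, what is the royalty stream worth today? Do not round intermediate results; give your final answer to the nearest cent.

$24362.21

D_1 = 2047.73000
D_2 = 2172.64153
D_3 = 2305.17266
D_4 = 2445.78820
Terminal value at year 4: TV = D_4×(1+g_2)/(r−g_2) = 2526.49921/0.09 = 28072.21340
P_0 = D_1/(1+r)^1 + D_2/(1+r)^2 + D_3/(1+r)^3 + D_4/(1+r)^4 + TV/(1+r)^4
    = 1823.44613 + 1722.77501 + 1627.66188 + 1537.79987 + 17650.52516 = 24362.20805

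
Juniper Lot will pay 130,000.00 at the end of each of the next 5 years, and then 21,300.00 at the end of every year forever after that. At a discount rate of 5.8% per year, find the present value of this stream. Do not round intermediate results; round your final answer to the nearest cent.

827627.38

PV of 5-year annuity: 130,000.00 × [1 − (1+0.058)^−5] / 0.058 = 550599.62854
Perpetuity value at year 5: 21,300.00 / 0.058 = 367241.37931
PV of perpetuity: 367241.37931 / (1+0.058)^5 = 277027.74787
Total PV = 550599.62854 + 277027.74787 = 827627.37640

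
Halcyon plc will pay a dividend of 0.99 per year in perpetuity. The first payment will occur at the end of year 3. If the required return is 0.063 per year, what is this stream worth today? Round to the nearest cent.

13.91

Value at end of year 2: C / r = 0.99 / 0.063 = 15.7143
Discount to today: PV = 15.7143 / (1 + 0.063)^2 = 15.7143 / 1.129969 = 13.91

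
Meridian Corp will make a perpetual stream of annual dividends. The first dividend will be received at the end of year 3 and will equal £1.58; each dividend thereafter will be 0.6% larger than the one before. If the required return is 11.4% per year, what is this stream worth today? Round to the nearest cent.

£11.79

Value at end of year 2: C₁ / (r − g) = £1.58 / (0.114 − 0.006) = £14.6296
Discount to today: PV = £14.6296 / (1 + 0.114)^2 = £14.6296 / 1.240996 = £11.79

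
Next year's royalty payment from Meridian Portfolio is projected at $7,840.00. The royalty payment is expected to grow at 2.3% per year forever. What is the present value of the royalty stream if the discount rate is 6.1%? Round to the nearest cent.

Growing perpetuity: P = D₁ / (r − g) = $7,840.0000 / (0.061 − 0.023) = $206,315.79

$206315.79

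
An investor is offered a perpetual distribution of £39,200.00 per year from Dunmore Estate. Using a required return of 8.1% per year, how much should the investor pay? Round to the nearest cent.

Level perpetuity: PV = C / r = £39,200.00 / 0.081 = £483,950.62

£483950.62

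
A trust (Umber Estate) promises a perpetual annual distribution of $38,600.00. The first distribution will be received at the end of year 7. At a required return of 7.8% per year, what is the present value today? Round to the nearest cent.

$315340.78

Value at end of year 6: C / r = $38,600.00 / 0.078 = $494,871.7949
Discount to today: PV = $494,871.7949 / (1 + 0.078)^6 = $494,871.7949 / 1.569324 = $315,340.78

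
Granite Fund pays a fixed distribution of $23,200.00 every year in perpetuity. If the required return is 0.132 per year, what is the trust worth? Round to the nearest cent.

$175757.58

Level perpetuity: PV = C / r = $23,200.00 / 0.132 = $175,757.58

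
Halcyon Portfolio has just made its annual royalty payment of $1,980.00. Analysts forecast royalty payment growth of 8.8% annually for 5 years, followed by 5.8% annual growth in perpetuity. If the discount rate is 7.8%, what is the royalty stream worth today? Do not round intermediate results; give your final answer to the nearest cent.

$119870.08

D_1 = 2154.24000
D_2 = 2343.81312
D_3 = 2550.06867
D_4 = 2774.47472
D_5 = 3018.62849
Terminal value at year 5: TV = D_5×(1+g_2)/(r−g_2) = 3193.70895/0.02 = 159685.44728
P_0 = D_1/(1+r)^1 + D_2/(1+r)^2 + D_3/(1+r)^3 + D_4/(1+r)^4 + D_5/(1+r)^5 + TV/(1+r)^5
    = 1998.36735 + 2016.90508 + 2035.61477 + 2054.49803 + 2073.55645 + 109691.13616 = 119870.07783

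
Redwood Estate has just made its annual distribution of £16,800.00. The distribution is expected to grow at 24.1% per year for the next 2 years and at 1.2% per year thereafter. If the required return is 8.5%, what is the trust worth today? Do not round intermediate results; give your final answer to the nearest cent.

£345878.71

D_1 = 20848.80000
D_2 = 25873.36080
Terminal value at year 2: TV = D_2×(1+g_2)/(r−g_2) = 26183.84113/0.073 = 358682.75520
P_0 = D_1/(1+r)^1 + D_2/(1+r)^2 + TV/(1+r)^2
    = 19215.48387 + 21978.26312 + 304684.96269 = 345878.70968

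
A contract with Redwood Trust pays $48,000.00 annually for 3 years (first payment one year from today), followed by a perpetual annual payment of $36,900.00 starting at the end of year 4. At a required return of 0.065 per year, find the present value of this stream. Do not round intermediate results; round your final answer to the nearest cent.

PV of 3-year annuity: $48,000.00 × [1 − (1+0.065)^−3] / 0.065 = 127126.82451
Perpetuity value at year 3: $36,900.00 / 0.065 = 567692.30769
PV of perpetuity: 567692.30769 / (1+0.065)^3 = 469963.56135
Total PV = 127126.82451 + 469963.56135 = 597090.38586

$597090.39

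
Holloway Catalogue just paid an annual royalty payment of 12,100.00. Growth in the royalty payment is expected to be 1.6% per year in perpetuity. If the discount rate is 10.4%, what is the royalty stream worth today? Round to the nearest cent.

D₁ = D₀ × (1 + g) = 12,100.00 × 1.016 = 12,293.6000
Growing perpetuity: P = D₁ / (r − g) = 12,293.6000 / (0.104 − 0.016) = 139,700.00

139700.00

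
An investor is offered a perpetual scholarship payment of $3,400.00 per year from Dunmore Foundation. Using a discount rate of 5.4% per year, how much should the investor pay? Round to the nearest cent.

$62962.96

Level perpetuity: PV = C / r = $3,400.00 / 0.054 = $62,962.96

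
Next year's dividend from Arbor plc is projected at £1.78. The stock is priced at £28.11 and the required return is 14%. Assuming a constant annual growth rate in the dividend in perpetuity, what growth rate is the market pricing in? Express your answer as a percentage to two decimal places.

7.67%

P = D₁/(r−g) ⇒ g = r − D₁/P = 0.14 − £1.78/£28.11 = 0.076677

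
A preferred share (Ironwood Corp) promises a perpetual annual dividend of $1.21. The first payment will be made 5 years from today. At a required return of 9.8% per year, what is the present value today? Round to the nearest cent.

Value at end of year 4: C / r = $1.21 / 0.098 = $12.3469
Discount to today: PV = $12.3469 / (1 + 0.098)^4 = $12.3469 / 1.453481 = $8.49

$8.49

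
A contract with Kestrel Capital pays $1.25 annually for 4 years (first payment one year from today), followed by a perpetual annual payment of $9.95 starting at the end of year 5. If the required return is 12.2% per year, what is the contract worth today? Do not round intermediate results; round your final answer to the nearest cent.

PV of 4-year annuity: $1.25 × [1 − (1+0.122)^−4] / 0.122 = 3.78075
Perpetuity value at year 4: $9.95 / 0.122 = 81.55738
PV of perpetuity: 81.55738 / (1+0.122)^4 = 51.46261
Total PV = 3.78075 + 51.46261 = 55.24336

$55.24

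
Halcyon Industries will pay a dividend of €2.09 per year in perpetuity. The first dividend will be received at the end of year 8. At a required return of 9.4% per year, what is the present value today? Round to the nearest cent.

Value at end of year 7: C / r = €2.09 / 0.094 = €22.2340
Discount to today: PV = €22.2340 / (1 + 0.094)^7 = €22.2340 / 1.875518 = €11.85

€11.85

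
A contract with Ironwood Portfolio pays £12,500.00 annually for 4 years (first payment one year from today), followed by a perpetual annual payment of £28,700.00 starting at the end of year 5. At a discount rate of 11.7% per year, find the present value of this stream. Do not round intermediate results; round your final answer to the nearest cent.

PV of 4-year annuity: £12,500.00 × [1 − (1+0.117)^−4] / 0.117 = 38208.00824
Perpetuity value at year 4: £28,700.00 / 0.117 = 245299.14530
PV of perpetuity: 245299.14530 / (1+0.117)^4 = 157573.55838
Total PV = 38208.00824 + 157573.55838 = 195781.56662

£195781.57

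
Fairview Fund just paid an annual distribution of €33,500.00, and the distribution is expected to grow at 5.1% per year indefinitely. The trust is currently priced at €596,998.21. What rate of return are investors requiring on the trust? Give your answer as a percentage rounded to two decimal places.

D₁ = €33,500.00 × 1.051 = €35,208.5000
P = D₁/(r − g) ⇒ r = D₁/P + g = €35,208.5000/€596,998.21 + 0.051 = 0.058976 + 0.051 = 0.109976

11.00%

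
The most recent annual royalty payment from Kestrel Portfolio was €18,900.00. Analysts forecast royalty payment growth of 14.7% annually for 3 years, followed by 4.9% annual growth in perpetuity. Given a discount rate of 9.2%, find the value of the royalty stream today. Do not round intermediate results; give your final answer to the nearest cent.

D_1 = 21678.30000
D_2 = 24865.01010
D_3 = 28520.16658
Terminal value at year 3: TV = D_3×(1+g_2)/(r−g_2) = 29917.65475/0.043 = 695759.41273
P_0 = D_1/(1+r)^1 + D_2/(1+r)^2 + D_3/(1+r)^3 + TV/(1+r)^3
    = 19851.92308 + 20851.79100 + 21902.01857 + 534307.38316 = 596913.11580

€596913.12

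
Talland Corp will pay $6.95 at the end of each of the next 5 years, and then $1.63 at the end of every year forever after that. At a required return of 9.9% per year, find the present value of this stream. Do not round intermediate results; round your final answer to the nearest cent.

PV of 5-year annuity: $6.95 × [1 − (1+0.099)^−5] / 0.099 = 26.41341
Perpetuity value at year 5: $1.63 / 0.099 = 16.46465
PV of perpetuity: 16.46465 / (1+0.099)^5 = 10.26985
Total PV = 26.41341 + 10.26985 = 36.68326

$36.68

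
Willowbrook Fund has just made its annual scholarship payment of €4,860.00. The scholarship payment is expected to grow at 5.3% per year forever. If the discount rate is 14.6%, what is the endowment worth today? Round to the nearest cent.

€55027.74

D₁ = D₀ × (1 + g) = €4,860.00 × 1.053 = €5,117.5800
Growing perpetuity: P = D₁ / (r − g) = €5,117.5800 / (0.146 − 0.053) = €55,027.74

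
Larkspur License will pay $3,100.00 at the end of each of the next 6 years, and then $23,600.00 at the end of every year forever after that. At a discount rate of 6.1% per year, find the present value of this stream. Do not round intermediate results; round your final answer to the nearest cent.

$286396.04

PV of 6-year annuity: $3,100.00 × [1 − (1+0.061)^−6] / 0.061 = 15195.92861
Perpetuity value at year 6: $23,600.00 / 0.061 = 386885.24590
PV of perpetuity: 386885.24590 / (1+0.061)^6 = 271200.11200
Total PV = 15195.92861 + 271200.11200 = 286396.04061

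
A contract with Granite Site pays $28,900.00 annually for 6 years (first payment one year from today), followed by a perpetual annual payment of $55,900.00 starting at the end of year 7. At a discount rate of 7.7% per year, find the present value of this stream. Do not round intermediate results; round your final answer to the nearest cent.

PV of 6-year annuity: $28,900.00 × [1 − (1+0.077)^−6] / 0.077 = 134825.88416
Perpetuity value at year 6: $55,900.00 / 0.077 = 725974.02597
PV of perpetuity: 725974.02597 / (1+0.077)^6 = 465186.24312
Total PV = 134825.88416 + 465186.24312 = 600012.12728

$600012.13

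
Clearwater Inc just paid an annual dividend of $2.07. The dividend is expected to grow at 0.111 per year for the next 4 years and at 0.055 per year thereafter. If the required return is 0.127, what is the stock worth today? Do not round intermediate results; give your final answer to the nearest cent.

$36.64

D_1 = 2.29977
D_2 = 2.55504
D_3 = 2.83865
D_4 = 3.15375
Terminal value at year 4: TV = D_4×(1+g_2)/(r−g_2) = 3.32720/0.072 = 46.21113
P_0 = D_1/(1+r)^1 + D_2/(1+r)^2 + D_3/(1+r)^3 + D_4/(1+r)^4 + TV/(1+r)^4
    = 2.04061 + 2.01164 + 1.98308 + 1.95493 + 28.64514 = 36.63540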